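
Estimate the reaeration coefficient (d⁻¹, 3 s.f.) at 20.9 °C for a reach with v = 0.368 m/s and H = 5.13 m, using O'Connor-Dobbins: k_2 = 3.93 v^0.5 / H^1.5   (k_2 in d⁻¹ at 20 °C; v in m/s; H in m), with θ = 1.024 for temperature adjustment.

k_2 ≈ 0.210 d⁻¹

k_2(20) = 3.93 × 0.368^0.5 / 5.13^1.5 = 3.93 × 0.6066 / 11.62 = 0.2052 d⁻¹.
k_2(20.9) = 0.2052 × 1.024^(20.9−20) = 0.2052 × 1.022 = 0.2096 d⁻¹.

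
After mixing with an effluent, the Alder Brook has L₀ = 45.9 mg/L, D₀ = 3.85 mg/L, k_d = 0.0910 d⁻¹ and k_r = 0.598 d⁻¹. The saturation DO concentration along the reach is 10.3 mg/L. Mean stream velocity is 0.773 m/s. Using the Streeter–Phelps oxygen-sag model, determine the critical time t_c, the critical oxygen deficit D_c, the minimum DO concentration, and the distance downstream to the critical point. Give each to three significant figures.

t_c = [1/(k_r−k_d)] ln[(k_r/k_d)(1 − D₀(k_r−k_d)/(k_d L₀))]
= [1/(0.598−0.0910)] ln[(0.598/0.0910)(1 − 3.85×0.5070/(0.0910×45.9))]
= (1/0.5070) ln[6.571 × 0.5327] = 1.972 × ln(3.500) = 1.972 × 1.253 = 2.471 d.
D_c = (k_d/k_r) L₀ e^(−k_d t_c) = (0.0910/0.598) × 45.9 × e^(−0.0910×2.471) = 0.1522 × 45.9 × 0.7986 = 5.578 mg/L.
Minimum DO = C_s − D_c = 10.3 − 5.578 = 4.722 mg/L.
x_c = v t_c = 0.773 m/s × 2.471 d × 86400 s/d = 165000 m ≈ 165 km.

t_c ≈ 2.47 d; D_c ≈ 5.58 mg/L; min DO ≈ 4.72 mg/L; x_c ≈ 165 km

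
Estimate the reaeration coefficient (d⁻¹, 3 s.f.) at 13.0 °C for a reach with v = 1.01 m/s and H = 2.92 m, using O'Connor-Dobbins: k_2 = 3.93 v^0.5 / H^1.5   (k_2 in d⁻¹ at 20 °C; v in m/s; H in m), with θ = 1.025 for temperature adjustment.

k_2(20) = 3.93 × 1.01^0.5 / 2.92^1.5 = 3.93 × 1.005 / 4.990 = 0.7916 d⁻¹.
k_2(13.0) = 0.7916 × 1.025^(13.0−20) = 0.7916 × 0.8413 = 0.6659 d⁻¹.

k_2 ≈ 0.666 d⁻¹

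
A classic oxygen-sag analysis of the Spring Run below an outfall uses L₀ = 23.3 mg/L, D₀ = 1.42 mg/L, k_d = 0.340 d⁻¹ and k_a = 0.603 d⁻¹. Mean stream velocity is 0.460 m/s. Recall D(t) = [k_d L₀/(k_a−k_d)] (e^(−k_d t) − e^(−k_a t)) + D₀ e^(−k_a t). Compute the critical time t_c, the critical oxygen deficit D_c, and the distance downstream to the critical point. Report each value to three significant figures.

t_c ≈ 1.99 d; D_c ≈ 6.67 mg/L; x_c ≈ 79.3 km

With k_a/k_d = 1.774 and 1 − D₀(k_a−k_d)/(k_d L₀) = 0.9529,
t_c = ln(1.774 × 0.9529) / (0.603 − 0.340) = ln(1.690) / 0.2630 = 0.5247/0.2630 = 1.995 d.
L(t_c) = L₀ e^(−k_d t_c) = 23.3 × 0.5075 = 11.82 mg/L, and at the critical point k_a D_c = k_d L, so D_c = (0.340/0.603) × 11.82 = 6.667 mg/L.
x_c = v t_c = 0.460 m/s × 1.995 d × 86400 s/d = 79290 m ≈ 79.3 km.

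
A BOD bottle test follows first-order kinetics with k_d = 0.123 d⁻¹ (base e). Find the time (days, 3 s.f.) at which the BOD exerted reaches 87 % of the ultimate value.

t ≈ 16.6 d

y/L₀ = 1 − e^(−k_d t) = 0.87 ⇒ e^(−k_d t) = 0.130
t = −ln(0.130) / 0.123 = 2.040 / 0.123 = 16.59 d.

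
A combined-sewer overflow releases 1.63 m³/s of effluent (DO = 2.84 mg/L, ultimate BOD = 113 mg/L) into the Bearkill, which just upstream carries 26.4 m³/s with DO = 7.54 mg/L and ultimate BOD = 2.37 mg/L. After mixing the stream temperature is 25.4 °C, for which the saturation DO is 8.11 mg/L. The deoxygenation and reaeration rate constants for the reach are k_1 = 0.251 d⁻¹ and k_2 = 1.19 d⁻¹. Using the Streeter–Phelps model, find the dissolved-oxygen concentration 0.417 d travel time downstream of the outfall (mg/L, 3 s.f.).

DO ≈ 6.91 mg/L

Mixed DO = (26.4×7.54 + 1.63×2.84)/(26.4+1.63) = 203.7/28.03 = 7.267 mg/L.
Mixed L₀ = (26.4×2.37 + 1.63×113)/(28.03) = 246.8/28.03 = 8.803 mg/L.
Initial deficit D₀ = C_s − DO₀ = 8.11 − 7.267 = 0.8433 mg/L.
D(0.417) = [0.251×8.803/(1.19−0.251)](e^(−0.251×0.417) − e^(−1.19×0.417)) + 0.8433 e^(−1.19×0.417)
= 2.353 × (0.9006 − 0.6088) + 0.8433 × 0.6088 = 1.200 mg/L.
DO = 8.11 − 1.200 = 6.910 mg/L.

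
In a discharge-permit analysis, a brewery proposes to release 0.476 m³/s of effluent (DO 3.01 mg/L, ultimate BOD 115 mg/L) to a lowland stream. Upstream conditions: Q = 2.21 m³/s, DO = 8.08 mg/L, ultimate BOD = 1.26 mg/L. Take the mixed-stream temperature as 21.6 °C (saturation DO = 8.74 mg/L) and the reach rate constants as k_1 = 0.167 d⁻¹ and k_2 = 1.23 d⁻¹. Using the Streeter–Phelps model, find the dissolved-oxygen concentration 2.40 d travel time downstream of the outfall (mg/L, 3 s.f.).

Mixed DO = (2.21×8.08 + 0.476×3.01)/(2.21+0.476) = 19.29/2.686 = 7.182 mg/L.
Mixed L₀ = (2.21×1.26 + 0.476×115)/(2.686) = 57.52/2.686 = 21.42 mg/L.
Initial deficit D₀ = C_s − DO₀ = 8.74 − 7.182 = 1.558 mg/L.
D(2.40) = [0.167×21.42/(1.23−0.167)](e^(−0.167×2.40) − e^(−1.23×2.40)) + 1.558 e^(−1.23×2.40)
= 3.365 × (0.6698 − 0.05224) + 1.558 × 0.05224 = 2.159 mg/L.
DO = 8.74 − 2.159 = 6.581 mg/L.

DO ≈ 6.58 mg/L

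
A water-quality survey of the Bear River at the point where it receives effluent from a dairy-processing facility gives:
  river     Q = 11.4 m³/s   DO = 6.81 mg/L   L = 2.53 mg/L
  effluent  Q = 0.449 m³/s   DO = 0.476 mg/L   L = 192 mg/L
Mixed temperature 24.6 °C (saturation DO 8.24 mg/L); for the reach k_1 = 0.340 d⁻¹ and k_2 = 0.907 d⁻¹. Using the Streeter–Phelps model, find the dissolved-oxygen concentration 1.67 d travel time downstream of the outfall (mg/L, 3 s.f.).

Mixed DO = (11.4×6.81 + 0.449×0.476)/(11.4+0.449) = 77.85/11.85 = 6.570 mg/L.
Mixed L₀ = (11.4×2.53 + 0.449×192)/(11.85) = 115.0/11.85 = 9.710 mg/L.
Initial deficit D₀ = C_s − DO₀ = 8.24 − 6.570 = 1.670 mg/L.
D(1.67) = [0.340×9.710/(0.907−0.340)](e^(−0.340×1.67) − e^(−0.907×1.67)) + 1.670 e^(−0.907×1.67)
= 5.822 × (0.5668 − 0.2199) + 1.670 × 0.2199 = 2.387 mg/L.
DO = 8.24 − 2.387 = 5.853 mg/L.

DO ≈ 5.85 mg/L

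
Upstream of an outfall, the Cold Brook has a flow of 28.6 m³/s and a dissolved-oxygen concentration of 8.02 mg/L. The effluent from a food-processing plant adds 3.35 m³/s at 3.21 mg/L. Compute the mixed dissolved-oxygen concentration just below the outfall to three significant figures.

Flow-weighted mixing: C = (Q_r C_r + Q_w C_w)/(Q_r + Q_w)
= (28.6×8.02 + 3.35×3.21)/(28.6 + 3.35) = 240.1/31.95 = 7.516 mg/L.

7.52 mg/L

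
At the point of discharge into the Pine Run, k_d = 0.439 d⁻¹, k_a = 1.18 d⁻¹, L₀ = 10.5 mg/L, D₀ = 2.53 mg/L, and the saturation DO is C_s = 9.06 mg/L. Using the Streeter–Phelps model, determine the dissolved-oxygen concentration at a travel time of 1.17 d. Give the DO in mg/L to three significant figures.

k_d L₀/(k_a−k_d) = 0.439×10.5/(1.18−0.439) = 4.609/0.7410 = 6.221 mg/L.
e^(−k_d t) = e^(−0.439×1.170) = 0.5983; e^(−k_a t) = e^(−1.18×1.170) = 0.2514.
D = 6.221 × (0.5983 − 0.2514) + 2.53 × 0.2514 = 2.158 + 0.6361 = 2.794 mg/L.
DO = C_s − D = 9.06 − 2.794 = 6.266 mg/L.

DO ≈ 6.27 mg/L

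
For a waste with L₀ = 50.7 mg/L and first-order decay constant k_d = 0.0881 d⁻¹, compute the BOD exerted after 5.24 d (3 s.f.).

y ≈ 18.7 mg/L

y_t = L₀(1 − e^(−k_d t)) = 50.7 × (1 − e^(−0.0881×5.24))
= 50.7 × (1 − 0.6302) = 50.7 × 0.3698 = 18.75 mg/L.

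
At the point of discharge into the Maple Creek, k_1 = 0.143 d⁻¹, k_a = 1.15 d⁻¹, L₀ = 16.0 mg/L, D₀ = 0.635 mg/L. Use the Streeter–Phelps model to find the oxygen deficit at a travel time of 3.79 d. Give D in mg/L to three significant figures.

D ≈ 1.30 mg/L

k_1 L₀/(k_a−k_1) = 0.143×16.0/(1.15−0.143) = 2.288/1.007 = 2.272 mg/L.
e^(−k_1 t) = e^(−0.143×3.790) = 0.5816; e^(−k_a t) = e^(−1.15×3.790) = 0.01280.
D = 2.272 × (0.5816 − 0.01280) + 0.635 × 0.01280 = 1.292 + 0.008126 = 1.301 mg/L.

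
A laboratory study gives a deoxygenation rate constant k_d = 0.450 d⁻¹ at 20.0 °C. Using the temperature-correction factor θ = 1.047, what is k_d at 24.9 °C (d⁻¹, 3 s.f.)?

k_d ≈ 0.564 d⁻¹

k_d(T₂) = k_d(T₁) · θ^(T₂−T₁) = 0.450 × 1.047^(24.9−20.0)
= 0.450 × 1.047^4.90 = 0.450 × 1.252 = 0.5636 d⁻¹.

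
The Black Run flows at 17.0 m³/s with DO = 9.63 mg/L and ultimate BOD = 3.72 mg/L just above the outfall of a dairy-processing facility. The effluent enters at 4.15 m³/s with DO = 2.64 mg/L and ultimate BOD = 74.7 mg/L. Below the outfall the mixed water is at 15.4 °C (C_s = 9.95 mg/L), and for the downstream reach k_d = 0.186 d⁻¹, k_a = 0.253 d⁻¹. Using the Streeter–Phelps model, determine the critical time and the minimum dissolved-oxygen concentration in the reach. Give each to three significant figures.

t_c ≈ 4.07 d; minimum DO ≈ 3.86 mg/L

Mixed DO = (17.0×9.63 + 4.15×2.64)/(17.0+4.15) = 174.7/21.15 = 8.258 mg/L.
Mixed L₀ = (17.0×3.72 + 4.15×74.7)/(21.15) = 373.2/21.15 = 17.65 mg/L.
Initial deficit D₀ = C_s − DO₀ = 9.95 − 8.258 = 1.692 mg/L.
t_c = (1/0.06700) ln[(0.253/0.186)(1 − 1.692×0.06700/(0.186×17.65))] = 14.93 × ln(1.313) = 4.067 d.
D_c = (0.186/0.253) × 17.65 × e^(−0.186×4.067) = 0.7352 × 17.65 × 0.4693 = 6.089 mg/L.
Minimum DO = 9.95 − 6.089 = 3.861 mg/L.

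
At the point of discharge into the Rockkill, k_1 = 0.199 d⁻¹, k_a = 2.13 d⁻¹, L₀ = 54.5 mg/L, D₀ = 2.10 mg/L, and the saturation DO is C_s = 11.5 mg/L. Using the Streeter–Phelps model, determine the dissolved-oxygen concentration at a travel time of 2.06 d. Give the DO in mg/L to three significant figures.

DO ≈ 7.82 mg/L

k_1 L₀/(k_a−k_1) = 0.199×54.5/(2.13−0.199) = 10.85/1.931 = 5.617 mg/L.
e^(−k_1 t) = e^(−0.199×2.060) = 0.6637; e^(−k_a t) = e^(−2.13×2.060) = 0.01243.
D = 5.617 × (0.6637 − 0.01243) + 2.10 × 0.01243 = 3.658 + 0.02610 = 3.684 mg/L.
DO = C_s − D = 11.5 − 3.684 = 7.816 mg/L.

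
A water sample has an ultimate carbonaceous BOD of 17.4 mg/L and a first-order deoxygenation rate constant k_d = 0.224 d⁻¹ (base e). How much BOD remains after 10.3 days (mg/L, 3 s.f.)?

L_t = L₀ e^(−k_d t) = 17.4 × e^(−0.224×10.3) = 17.4 × 0.09954 = 1.732 mg/L.

L ≈ 1.73 mg/L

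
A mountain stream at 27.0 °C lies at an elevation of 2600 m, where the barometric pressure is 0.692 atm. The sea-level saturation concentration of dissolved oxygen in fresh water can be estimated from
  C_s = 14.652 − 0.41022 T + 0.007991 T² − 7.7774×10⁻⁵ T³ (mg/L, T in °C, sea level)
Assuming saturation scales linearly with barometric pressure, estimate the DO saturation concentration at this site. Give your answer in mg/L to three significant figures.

C_s ≈ 5.45 mg/L

At sea level: C_s = 14.652 − 0.41022×27.0 + 0.007991×27.0² − 7.7774×10⁻⁵×27.0³ = 7.871 mg/L.
Pressure correction: C_s' = 7.871 × 0.692 = 5.447 mg/L.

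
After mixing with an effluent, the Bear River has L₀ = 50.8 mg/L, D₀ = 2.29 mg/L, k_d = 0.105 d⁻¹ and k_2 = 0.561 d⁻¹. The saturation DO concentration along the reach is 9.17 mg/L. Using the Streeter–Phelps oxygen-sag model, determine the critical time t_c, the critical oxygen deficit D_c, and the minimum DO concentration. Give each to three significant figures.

At the critical point dD/dt = 0, so k_d L₀ e^(−k_d t) = k_2 D. Substituting D(t) from the Streeter–Phelps equation and solving for t gives
t_c = ln[(k_2/k_d)(1 − D₀(k_2−k_d)/(k_d L₀))] / (k_2−k_d).
Here k_2−k_d = 0.4560 d⁻¹ and 1 − D₀(k_2−k_d)/(k_d L₀) = 1 − 2.29×0.4560/(0.105×50.8) = 0.8042, so
t_c = ln(5.343 × 0.8042) / 0.4560 = 1.458 / 0.4560 = 3.197 d.
L(t_c) = L₀ e^(−k_d t_c) = 50.8 × 0.7148 = 36.31 mg/L, and at the critical point k_2 D_c = k_d L, so D_c = (0.105/0.561) × 36.31 = 6.797 mg/L.
Minimum DO = C_s − D_c = 9.17 − 6.797 = 2.373 mg/L.

t_c ≈ 3.20 d; D_c ≈ 6.80 mg/L; min DO ≈ 2.37 mg/L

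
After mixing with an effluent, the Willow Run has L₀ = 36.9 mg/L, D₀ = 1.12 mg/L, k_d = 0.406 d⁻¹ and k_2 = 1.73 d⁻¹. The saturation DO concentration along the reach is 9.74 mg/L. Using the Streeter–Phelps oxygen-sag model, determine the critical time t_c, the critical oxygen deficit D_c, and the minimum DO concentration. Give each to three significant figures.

With k_2/k_d = 4.261 and 1 − D₀(k_2−k_d)/(k_d L₀) = 0.9010,
t_c = ln(4.261 × 0.9010) / (1.73 − 0.406) = ln(3.839) / 1.324 = 1.345/1.324 = 1.016 d.
D_c = (k_d/k_2) L₀ e^(−k_d t_c) = (0.406/1.73) × 36.9 × e^(−0.406×1.016) = 0.2347 × 36.9 × 0.6620 = 5.733 mg/L.
Minimum DO = C_s − D_c = 9.74 − 5.733 = 4.007 mg/L.

t_c ≈ 1.02 d; D_c ≈ 5.73 mg/L; min DO ≈ 4.01 mg/L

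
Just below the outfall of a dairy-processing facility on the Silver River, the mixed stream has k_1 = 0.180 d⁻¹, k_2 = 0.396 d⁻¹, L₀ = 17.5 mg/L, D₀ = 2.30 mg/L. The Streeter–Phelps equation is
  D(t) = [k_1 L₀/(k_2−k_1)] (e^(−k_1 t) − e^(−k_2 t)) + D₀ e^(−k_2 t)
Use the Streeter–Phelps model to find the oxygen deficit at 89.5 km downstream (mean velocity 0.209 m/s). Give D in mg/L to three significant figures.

D ≈ 4.25 mg/L

Travel time t = x/v = 89.5 km / (0.209 m/s) = 89500 m / 0.209 m/s = 428200 s = 4.956 d.
k_1 L₀/(k_2−k_1) = 0.180×17.5/(0.396−0.180) = 3.150/0.2160 = 14.58 mg/L.
e^(−k_1 t) = e^(−0.180×4.956) = 0.4098; e^(−k_2 t) = e^(−0.396×4.956) = 0.1405.
D = 14.58 × (0.4098 − 0.1405) + 2.30 × 0.1405 = 3.927 + 0.3231 = 4.250 mg/L.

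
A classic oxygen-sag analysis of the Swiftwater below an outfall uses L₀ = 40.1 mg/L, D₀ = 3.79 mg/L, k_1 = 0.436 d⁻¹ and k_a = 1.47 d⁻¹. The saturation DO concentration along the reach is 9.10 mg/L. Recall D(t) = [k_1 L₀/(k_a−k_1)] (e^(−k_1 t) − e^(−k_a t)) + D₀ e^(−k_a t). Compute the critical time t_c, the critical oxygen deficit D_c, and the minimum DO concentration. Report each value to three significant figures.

t_c ≈ 0.930 d; D_c ≈ 7.93 mg/L; min DO ≈ 1.17 mg/L

t_c = [1/(k_a−k_1)] ln[(k_a/k_1)(1 − D₀(k_a−k_1)/(k_1 L₀))]
= [1/(1.47−0.436)] ln[(1.47/0.436)(1 − 3.79×1.034/(0.436×40.1))]
= (1/1.034) ln[3.372 × 0.7759] = 0.9671 × ln(2.616) = 0.9671 × 0.9616 = 0.9300 d.
L(t_c) = L₀ e^(−k_1 t_c) = 40.1 × 0.6667 = 26.73 mg/L, and at the critical point k_a D_c = k_1 L, so D_c = (0.436/1.47) × 26.73 = 7.929 mg/L.
Minimum DO = C_s − D_c = 9.10 − 7.929 = 1.171 mg/L.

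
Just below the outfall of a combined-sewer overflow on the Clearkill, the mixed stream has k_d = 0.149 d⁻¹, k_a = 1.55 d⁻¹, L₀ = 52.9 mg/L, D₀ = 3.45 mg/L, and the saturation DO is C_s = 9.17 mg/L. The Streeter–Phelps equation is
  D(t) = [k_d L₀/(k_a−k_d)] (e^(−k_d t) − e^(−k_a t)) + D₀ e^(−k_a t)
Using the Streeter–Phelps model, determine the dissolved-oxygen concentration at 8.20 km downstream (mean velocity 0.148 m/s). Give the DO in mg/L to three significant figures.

DO ≈ 4.86 mg/L

Travel time t = x/v = 8.20 km / (0.148 m/s) = 8200 m / 0.148 m/s = 55410 s = 0.6413 d.
k_d L₀/(k_a−k_d) = 0.149×52.9/(1.55−0.149) = 7.882/1.401 = 5.626 mg/L.
e^(−k_d t) = e^(−0.149×0.6413) = 0.9089; e^(−k_a t) = e^(−1.55×0.6413) = 0.3701.
D = 5.626 × (0.9089 − 0.3701) + 3.45 × 0.3701 = 3.031 + 1.277 = 4.308 mg/L.
DO = C_s − D = 9.17 − 4.308 = 4.862 mg/L.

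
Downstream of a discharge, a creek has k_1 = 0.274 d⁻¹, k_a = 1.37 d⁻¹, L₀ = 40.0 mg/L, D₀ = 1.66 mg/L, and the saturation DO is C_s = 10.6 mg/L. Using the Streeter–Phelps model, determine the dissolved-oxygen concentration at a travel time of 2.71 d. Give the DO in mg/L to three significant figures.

DO ≈ 6.04 mg/L

k_1 L₀/(k_a−k_1) = 0.274×40.0/(1.37−0.274) = 10.96/1.096 = 10.00 mg/L.
e^(−k_1 t) = e^(−0.274×2.710) = 0.4759; e^(−k_a t) = e^(−1.37×2.710) = 0.02441.
D = 10.00 × (0.4759 − 0.02441) + 1.66 × 0.02441 = 4.515 + 0.04052 = 4.555 mg/L.
DO = C_s − D = 10.6 − 4.555 = 6.045 mg/L.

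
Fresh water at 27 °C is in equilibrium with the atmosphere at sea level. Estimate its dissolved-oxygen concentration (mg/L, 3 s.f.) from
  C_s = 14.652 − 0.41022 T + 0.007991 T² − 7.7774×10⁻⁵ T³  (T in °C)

C_s = 14.652 − 0.41022×27 + 0.007991×27² − 7.7774×10⁻⁵×27³ = 7.871 mg/L.

C_s ≈ 7.87 mg/L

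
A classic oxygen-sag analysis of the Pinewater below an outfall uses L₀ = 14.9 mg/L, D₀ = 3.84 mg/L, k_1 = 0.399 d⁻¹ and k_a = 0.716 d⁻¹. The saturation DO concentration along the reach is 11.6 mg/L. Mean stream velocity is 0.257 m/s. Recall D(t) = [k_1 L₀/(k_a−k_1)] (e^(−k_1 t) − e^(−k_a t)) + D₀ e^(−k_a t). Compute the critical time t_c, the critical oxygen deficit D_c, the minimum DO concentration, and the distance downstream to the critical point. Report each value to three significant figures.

t_c ≈ 1.12 d; D_c ≈ 5.31 mg/L; min DO ≈ 6.29 mg/L; x_c ≈ 24.9 km

With k_a/k_1 = 1.794 and 1 − D₀(k_a−k_1)/(k_1 L₀) = 0.7952,
t_c = ln(1.794 × 0.7952) / (0.716 − 0.399) = ln(1.427) / 0.3170 = 0.3556/0.3170 = 1.122 d.
D_c = (k_1/k_a) L₀ e^(−k_1 t_c) = (0.399/0.716) × 14.9 × e^(−0.399×1.122) = 0.5573 × 14.9 × 0.6392 = 5.307 mg/L.
Minimum DO = C_s − D_c = 11.6 − 5.307 = 6.293 mg/L.
x_c = v t_c = 0.257 m/s × 1.122 d × 86400 s/d = 24910 m ≈ 24.9 km.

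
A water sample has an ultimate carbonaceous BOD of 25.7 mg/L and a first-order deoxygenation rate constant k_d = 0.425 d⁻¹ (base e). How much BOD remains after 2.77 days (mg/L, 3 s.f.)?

L_t = L₀ e^(−k_d t) = 25.7 × e^(−0.425×2.77) = 25.7 × 0.3081 = 7.919 mg/L.

L ≈ 7.92 mg/L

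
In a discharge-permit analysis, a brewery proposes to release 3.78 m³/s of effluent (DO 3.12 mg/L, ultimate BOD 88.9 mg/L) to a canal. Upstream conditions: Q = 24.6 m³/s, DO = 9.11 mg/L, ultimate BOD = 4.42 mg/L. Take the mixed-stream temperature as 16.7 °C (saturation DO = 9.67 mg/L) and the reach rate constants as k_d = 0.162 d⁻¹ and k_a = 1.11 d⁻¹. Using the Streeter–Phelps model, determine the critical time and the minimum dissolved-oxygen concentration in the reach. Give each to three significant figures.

t_c ≈ 1.28 d; minimum DO ≈ 7.81 mg/L

Mixed DO = (24.6×9.11 + 3.78×3.12)/(24.6+3.78) = 235.9/28.38 = 8.312 mg/L.
Mixed L₀ = (24.6×4.42 + 3.78×88.9)/(28.38) = 444.8/28.38 = 15.67 mg/L.
Initial deficit D₀ = C_s − DO₀ = 9.67 − 8.312 = 1.358 mg/L.
t_c = (1/0.9480) ln[(1.11/0.162)(1 − 1.358×0.9480/(0.162×15.67))] = 1.055 × ln(3.378) = 1.284 d.
D_c = (0.162/1.11) × 15.67 × e^(−0.162×1.284) = 0.1459 × 15.67 × 0.8122 = 1.858 mg/L.
Minimum DO = 9.67 − 1.858 = 7.812 mg/L.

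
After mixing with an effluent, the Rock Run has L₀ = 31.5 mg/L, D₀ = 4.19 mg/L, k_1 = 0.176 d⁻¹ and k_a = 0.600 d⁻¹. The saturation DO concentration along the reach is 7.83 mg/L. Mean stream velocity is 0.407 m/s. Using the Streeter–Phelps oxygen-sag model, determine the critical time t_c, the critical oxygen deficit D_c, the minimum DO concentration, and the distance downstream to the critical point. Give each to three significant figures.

With k_a/k_1 = 3.409 and 1 − D₀(k_a−k_1)/(k_1 L₀) = 0.6796,
t_c = ln(3.409 × 0.6796) / (0.600 − 0.176) = ln(2.317) / 0.4240 = 0.8401/0.4240 = 1.981 d.
L(t_c) = L₀ e^(−k_1 t_c) = 31.5 × 0.7056 = 22.23 mg/L, and at the critical point k_a D_c = k_1 L, so D_c = (0.176/0.600) × 22.23 = 6.520 mg/L.
Minimum DO = C_s − D_c = 7.83 − 6.520 = 1.310 mg/L.
x_c = v t_c = 0.407 m/s × 1.981 d × 86400 s/d = 69680 m ≈ 69.7 km.

t_c ≈ 1.98 d; D_c ≈ 6.52 mg/L; min DO ≈ 1.31 mg/L; x_c ≈ 69.7 km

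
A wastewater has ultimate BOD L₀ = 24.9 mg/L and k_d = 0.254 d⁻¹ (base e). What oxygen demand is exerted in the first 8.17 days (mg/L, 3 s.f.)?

y_t = L₀(1 − e^(−k_d t)) = 24.9 × (1 − e^(−0.254×8.17))
= 24.9 × (1 − 0.1255) = 24.9 × 0.8745 = 21.77 mg/L.

y ≈ 21.8 mg/L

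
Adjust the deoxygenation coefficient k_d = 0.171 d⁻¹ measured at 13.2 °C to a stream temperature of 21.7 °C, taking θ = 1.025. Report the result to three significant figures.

k_d ≈ 0.211 d⁻¹

k_d(T₂) = k_d(T₁) · θ^(T₂−T₁) = 0.171 × 1.025^(21.7−13.2)
= 0.171 × 1.025^8.50 = 0.171 × 1.234 = 0.2109 d⁻¹.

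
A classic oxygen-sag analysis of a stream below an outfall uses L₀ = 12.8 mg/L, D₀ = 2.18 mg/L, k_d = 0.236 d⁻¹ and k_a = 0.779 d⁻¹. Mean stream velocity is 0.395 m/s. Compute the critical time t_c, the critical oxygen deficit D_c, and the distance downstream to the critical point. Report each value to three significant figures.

With k_a/k_d = 3.301 and 1 − D₀(k_a−k_d)/(k_d L₀) = 0.6081,
t_c = ln(3.301 × 0.6081) / (0.779 − 0.236) = ln(2.007) / 0.5430 = 0.6968/0.5430 = 1.283 d.
L(t_c) = L₀ e^(−k_d t_c) = 12.8 × 0.7387 = 9.455 mg/L, and at the critical point k_a D_c = k_d L, so D_c = (0.236/0.779) × 9.455 = 2.865 mg/L.
x_c = v t_c = 0.395 m/s × 1.283 d × 86400 s/d = 43800 m ≈ 43.8 km.

t_c ≈ 1.28 d; D_c ≈ 2.86 mg/L; x_c ≈ 43.8 km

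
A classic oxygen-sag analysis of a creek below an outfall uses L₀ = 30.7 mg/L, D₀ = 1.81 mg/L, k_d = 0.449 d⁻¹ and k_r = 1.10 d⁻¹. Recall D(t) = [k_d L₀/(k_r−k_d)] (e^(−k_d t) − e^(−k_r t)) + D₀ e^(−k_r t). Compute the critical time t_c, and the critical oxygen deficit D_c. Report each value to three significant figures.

t_c ≈ 1.24 d; D_c ≈ 7.18 mg/L

With k_r/k_d = 2.450 and 1 − D₀(k_r−k_d)/(k_d L₀) = 0.9145,
t_c = ln(2.450 × 0.9145) / (1.10 − 0.449) = ln(2.240) / 0.6510 = 0.8067/0.6510 = 1.239 d.
D_c = (k_d/k_r) L₀ e^(−k_d t_c) = (0.449/1.10) × 30.7 × e^(−0.449×1.239) = 0.4082 × 30.7 × 0.5733 = 7.184 mg/L.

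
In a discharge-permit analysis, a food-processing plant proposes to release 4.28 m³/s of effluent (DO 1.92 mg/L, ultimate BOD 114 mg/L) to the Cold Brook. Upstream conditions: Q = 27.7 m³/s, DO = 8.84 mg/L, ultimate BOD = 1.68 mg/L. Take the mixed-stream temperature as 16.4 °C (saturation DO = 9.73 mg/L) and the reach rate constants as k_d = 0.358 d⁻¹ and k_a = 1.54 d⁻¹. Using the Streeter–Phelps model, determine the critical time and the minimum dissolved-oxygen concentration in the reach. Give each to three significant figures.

Mixed DO = (27.7×8.84 + 4.28×1.92)/(27.7+4.28) = 253.1/31.98 = 7.914 mg/L.
Mixed L₀ = (27.7×1.68 + 4.28×114)/(31.98) = 534.5/31.98 = 16.71 mg/L.
Initial deficit D₀ = C_s − DO₀ = 9.73 − 7.914 = 1.816 mg/L.
t_c = (1/1.182) ln[(1.54/0.358)(1 − 1.816×1.182/(0.358×16.71))] = 0.8460 × ln(2.758) = 0.8584 d.
D_c = (0.358/1.54) × 16.71 × e^(−0.358×0.8584) = 0.2325 × 16.71 × 0.7354 = 2.857 mg/L.
Minimum DO = 9.73 − 2.857 = 6.873 mg/L.

t_c ≈ 0.858 d; minimum DO ≈ 6.87 mg/L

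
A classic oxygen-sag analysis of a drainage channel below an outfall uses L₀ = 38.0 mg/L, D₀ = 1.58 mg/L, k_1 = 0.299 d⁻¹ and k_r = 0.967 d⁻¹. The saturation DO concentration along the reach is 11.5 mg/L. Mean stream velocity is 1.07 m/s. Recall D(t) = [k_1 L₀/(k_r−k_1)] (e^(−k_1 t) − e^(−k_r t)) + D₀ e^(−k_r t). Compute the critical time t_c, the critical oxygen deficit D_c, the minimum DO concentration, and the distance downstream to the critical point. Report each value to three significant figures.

t_c ≈ 1.61 d; D_c ≈ 7.26 mg/L; min DO ≈ 4.24 mg/L; x_c ≈ 149 km

With k_r/k_1 = 3.234 and 1 − D₀(k_r−k_1)/(k_1 L₀) = 0.9071,
t_c = ln(3.234 × 0.9071) / (0.967 − 0.299) = ln(2.934) / 0.6680 = 1.076/0.6680 = 1.611 d.
L(t_c) = L₀ e^(−k_1 t_c) = 38.0 × 0.6177 = 23.47 mg/L, and at the critical point k_r D_c = k_1 L, so D_c = (0.299/0.967) × 23.47 = 7.258 mg/L.
Minimum DO = C_s − D_c = 11.5 − 7.258 = 4.242 mg/L.
x_c = v t_c = 1.07 m/s × 1.611 d × 86400 s/d = 148900 m ≈ 149 km.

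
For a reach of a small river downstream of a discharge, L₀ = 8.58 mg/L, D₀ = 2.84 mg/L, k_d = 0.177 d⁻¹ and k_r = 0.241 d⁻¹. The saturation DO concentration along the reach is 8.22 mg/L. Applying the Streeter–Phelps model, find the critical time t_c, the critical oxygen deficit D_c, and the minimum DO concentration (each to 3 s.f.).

t_c = [1/(k_r−k_d)] ln[(k_r/k_d)(1 − D₀(k_r−k_d)/(k_d L₀))]
= [1/(0.241−0.177)] ln[(0.241/0.177)(1 − 2.84×0.06400/(0.177×8.58))]
= (1/0.06400) ln[1.362 × 0.8803] = 15.62 × ln(1.199) = 15.62 × 0.1812 = 2.831 d.
L(t_c) = L₀ e^(−k_d t_c) = 8.58 × 0.6059 = 5.199 mg/L, and at the critical point k_r D_c = k_d L, so D_c = (0.177/0.241) × 5.199 = 3.818 mg/L.
Minimum DO = C_s − D_c = 8.22 − 3.818 = 4.402 mg/L.

t_c ≈ 2.83 d; D_c ≈ 3.82 mg/L; min DO ≈ 4.40 mg/L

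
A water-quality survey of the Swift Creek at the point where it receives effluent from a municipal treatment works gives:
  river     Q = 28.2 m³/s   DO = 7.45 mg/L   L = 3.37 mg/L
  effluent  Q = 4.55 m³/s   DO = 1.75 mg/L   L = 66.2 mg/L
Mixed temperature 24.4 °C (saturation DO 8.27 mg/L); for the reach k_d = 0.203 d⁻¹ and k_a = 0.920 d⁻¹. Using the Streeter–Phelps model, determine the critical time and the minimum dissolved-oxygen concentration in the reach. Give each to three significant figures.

t_c ≈ 1.22 d; minimum DO ≈ 6.19 mg/L

Mixed DO = (28.2×7.45 + 4.55×1.75)/(28.2+4.55) = 218.1/32.75 = 6.658 mg/L.
Mixed L₀ = (28.2×3.37 + 4.55×66.2)/(32.75) = 396.2/32.75 = 12.10 mg/L.
Initial deficit D₀ = C_s − DO₀ = 8.27 − 6.658 = 1.612 mg/L.
t_c = (1/0.7170) ln[(0.920/0.203)(1 − 1.612×0.7170/(0.203×12.10))] = 1.395 × ln(2.399) = 1.221 d.
D_c = (0.203/0.920) × 12.10 × e^(−0.203×1.221) = 0.2207 × 12.10 × 0.7805 = 2.084 mg/L.
Minimum DO = 8.27 − 2.084 = 6.186 mg/L.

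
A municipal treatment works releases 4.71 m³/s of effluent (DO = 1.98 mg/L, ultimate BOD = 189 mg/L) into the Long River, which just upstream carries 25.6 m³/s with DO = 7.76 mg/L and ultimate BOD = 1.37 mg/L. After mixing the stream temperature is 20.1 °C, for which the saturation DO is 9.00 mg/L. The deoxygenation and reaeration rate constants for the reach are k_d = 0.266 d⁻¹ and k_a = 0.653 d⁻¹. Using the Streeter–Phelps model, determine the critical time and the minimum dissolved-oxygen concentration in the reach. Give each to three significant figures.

t_c ≈ 2.04 d; minimum DO ≈ 1.78 mg/L

Mixed DO = (25.6×7.76 + 4.71×1.98)/(25.6+4.71) = 208.0/30.31 = 6.862 mg/L.
Mixed L₀ = (25.6×1.37 + 4.71×189)/(30.31) = 925.3/30.31 = 30.53 mg/L.
Initial deficit D₀ = C_s − DO₀ = 9.00 − 6.862 = 2.138 mg/L.
t_c = (1/0.3870) ln[(0.653/0.266)(1 − 2.138×0.3870/(0.266×30.53))] = 2.584 × ln(2.205) = 2.043 d.
D_c = (0.266/0.653) × 30.53 × e^(−0.266×2.043) = 0.4074 × 30.53 × 0.5808 = 7.222 mg/L.
Minimum DO = 9.00 − 7.222 = 1.778 mg/L.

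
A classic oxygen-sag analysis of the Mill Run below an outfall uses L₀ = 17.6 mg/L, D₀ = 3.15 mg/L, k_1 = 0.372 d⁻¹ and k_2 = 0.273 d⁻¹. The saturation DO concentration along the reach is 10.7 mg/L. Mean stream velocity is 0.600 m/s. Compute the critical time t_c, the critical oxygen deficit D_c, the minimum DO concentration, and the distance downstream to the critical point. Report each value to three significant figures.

t_c = [1/(k_2−k_1)] ln[(k_2/k_1)(1 − D₀(k_2−k_1)/(k_1 L₀))]
= [1/(0.273−0.372)] ln[(0.273/0.372)(1 − 3.15×-0.09900/(0.372×17.6))]
= (1/-0.09900) ln[0.7339 × 1.048] = -10.10 × ln(0.7688) = -10.10 × -0.2629 = 2.655 d.
D_c = (k_1/k_2) L₀ e^(−k_1 t_c) = (0.372/0.273) × 17.6 × e^(−0.372×2.655) = 1.363 × 17.6 × 0.3724 = 8.931 mg/L.
Minimum DO = C_s − D_c = 10.7 − 8.931 = 1.769 mg/L.
x_c = v t_c = 0.600 m/s × 2.655 d × 86400 s/d = 137700 m ≈ 138 km.

t_c ≈ 2.66 d; D_c ≈ 8.93 mg/L; min DO ≈ 1.77 mg/L; x_c ≈ 138 km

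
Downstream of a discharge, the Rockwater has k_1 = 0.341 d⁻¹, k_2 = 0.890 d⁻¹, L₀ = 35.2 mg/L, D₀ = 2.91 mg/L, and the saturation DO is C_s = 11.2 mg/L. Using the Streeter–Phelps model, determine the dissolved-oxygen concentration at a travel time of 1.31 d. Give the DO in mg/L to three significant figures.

DO ≈ 3.12 mg/L

k_1 L₀/(k_2−k_1) = 0.341×35.2/(0.890−0.341) = 12.00/0.5490 = 21.86 mg/L.
e^(−k_1 t) = e^(−0.341×1.310) = 0.6397; e^(−k_2 t) = e^(−0.890×1.310) = 0.3116.
D = 21.86 × (0.6397 − 0.3116) + 2.91 × 0.3116 = 7.173 + 0.9069 = 8.080 mg/L.
DO = C_s − D = 11.2 − 8.080 = 3.120 mg/L.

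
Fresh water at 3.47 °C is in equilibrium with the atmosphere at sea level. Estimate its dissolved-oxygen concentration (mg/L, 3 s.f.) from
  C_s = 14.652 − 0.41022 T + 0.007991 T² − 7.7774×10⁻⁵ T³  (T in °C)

C_s ≈ 13.3 mg/L

C_s = 14.652 − 0.41022×3.47 + 0.007991×3.47² − 7.7774×10⁻⁵×3.47³ = 13.32 mg/L.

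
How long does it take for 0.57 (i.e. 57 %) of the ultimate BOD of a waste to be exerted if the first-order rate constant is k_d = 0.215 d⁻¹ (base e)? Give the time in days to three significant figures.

t ≈ 3.93 d

y/L₀ = 1 − e^(−k_d t) = 0.57 ⇒ e^(−k_d t) = 0.430
t = −ln(0.430) / 0.215 = 0.8440 / 0.215 = 3.925 d.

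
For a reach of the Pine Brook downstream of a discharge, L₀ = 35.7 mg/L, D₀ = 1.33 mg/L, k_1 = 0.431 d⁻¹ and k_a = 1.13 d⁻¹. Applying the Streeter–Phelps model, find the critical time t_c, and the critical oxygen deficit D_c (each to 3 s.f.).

With k_a/k_1 = 2.622 and 1 − D₀(k_a−k_1)/(k_1 L₀) = 0.9396,
t_c = ln(2.622 × 0.9396) / (1.13 − 0.431) = ln(2.463) / 0.6990 = 0.9015/0.6990 = 1.290 d.
D_c = (k_1/k_a) L₀ e^(−k_1 t_c) = (0.431/1.13) × 35.7 × e^(−0.431×1.290) = 0.3814 × 35.7 × 0.5736 = 7.810 mg/L.

t_c ≈ 1.29 d; D_c ≈ 7.81 mg/L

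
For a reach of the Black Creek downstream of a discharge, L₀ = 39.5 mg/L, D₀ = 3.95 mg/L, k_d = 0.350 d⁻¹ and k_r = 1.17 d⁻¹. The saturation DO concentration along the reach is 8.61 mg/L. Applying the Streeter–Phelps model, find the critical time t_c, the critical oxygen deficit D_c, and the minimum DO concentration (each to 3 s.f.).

With k_r/k_d = 3.343 and 1 − D₀(k_r−k_d)/(k_d L₀) = 0.7657,
t_c = ln(3.343 × 0.7657) / (1.17 − 0.350) = ln(2.560) / 0.8200 = 0.9399/0.8200 = 1.146 d.
D_c = (k_d/k_r) L₀ e^(−k_d t_c) = (0.350/1.17) × 39.5 × e^(−0.350×1.146) = 0.2991 × 39.5 × 0.6695 = 7.911 mg/L.
Minimum DO = C_s − D_c = 8.61 − 7.911 = 0.6986 mg/L.

t_c ≈ 1.15 d; D_c ≈ 7.91 mg/L; min DO ≈ 0.699 mg/L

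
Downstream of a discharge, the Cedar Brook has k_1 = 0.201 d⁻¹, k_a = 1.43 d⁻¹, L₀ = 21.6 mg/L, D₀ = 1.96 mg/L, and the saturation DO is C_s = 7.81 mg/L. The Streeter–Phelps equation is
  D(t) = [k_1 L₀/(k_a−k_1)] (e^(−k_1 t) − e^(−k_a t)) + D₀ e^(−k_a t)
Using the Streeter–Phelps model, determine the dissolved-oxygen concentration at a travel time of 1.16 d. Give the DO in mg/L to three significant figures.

k_1 L₀/(k_a−k_1) = 0.201×21.6/(1.43−0.201) = 4.342/1.229 = 3.533 mg/L.
e^(−k_1 t) = e^(−0.201×1.160) = 0.7920; e^(−k_a t) = e^(−1.43×1.160) = 0.1904.
D = 3.533 × (0.7920 − 0.1904) + 1.96 × 0.1904 = 2.125 + 0.3731 = 2.499 mg/L.
DO = C_s − D = 7.81 − 2.499 = 5.311 mg/L.

DO ≈ 5.31 mg/L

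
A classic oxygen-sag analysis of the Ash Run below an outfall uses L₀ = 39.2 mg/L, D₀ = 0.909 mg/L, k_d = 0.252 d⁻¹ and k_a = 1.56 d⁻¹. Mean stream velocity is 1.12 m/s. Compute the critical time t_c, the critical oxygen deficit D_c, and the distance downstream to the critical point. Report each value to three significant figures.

With k_a/k_d = 6.190 and 1 − D₀(k_a−k_d)/(k_d L₀) = 0.8796,
t_c = ln(6.190 × 0.8796) / (1.56 − 0.252) = ln(5.445) / 1.308 = 1.695/1.308 = 1.296 d.
L(t_c) = L₀ e^(−k_d t_c) = 39.2 × 0.7214 = 28.28 mg/L, and at the critical point k_a D_c = k_d L, so D_c = (0.252/1.56) × 28.28 = 4.568 mg/L.
x_c = v t_c = 1.12 m/s × 1.296 d × 86400 s/d = 125400 m ≈ 125 km.

t_c ≈ 1.30 d; D_c ≈ 4.57 mg/L; x_c ≈ 125 km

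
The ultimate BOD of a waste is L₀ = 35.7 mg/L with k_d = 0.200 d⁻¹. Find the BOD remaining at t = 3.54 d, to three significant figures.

L ≈ 17.6 mg/L

L_t = L₀ e^(−k_d t) = 35.7 × e^(−0.200×3.54) = 35.7 × 0.4926 = 17.59 mg/L.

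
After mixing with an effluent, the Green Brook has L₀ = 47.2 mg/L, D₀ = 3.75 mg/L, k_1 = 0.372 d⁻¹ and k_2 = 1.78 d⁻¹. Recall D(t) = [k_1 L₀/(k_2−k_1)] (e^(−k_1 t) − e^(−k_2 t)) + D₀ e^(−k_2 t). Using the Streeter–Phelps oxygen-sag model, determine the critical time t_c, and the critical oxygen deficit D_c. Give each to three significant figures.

With k_2/k_1 = 4.785 and 1 − D₀(k_2−k_1)/(k_1 L₀) = 0.6993,
t_c = ln(4.785 × 0.6993) / (1.78 − 0.372) = ln(3.346) / 1.408 = 1.208/1.408 = 0.8578 d.
D_c = (k_1/k_2) L₀ e^(−k_1 t_c) = (0.372/1.78) × 47.2 × e^(−0.372×0.8578) = 0.2090 × 47.2 × 0.7268 = 7.169 mg/L.

t_c ≈ 0.858 d; D_c ≈ 7.17 mg/L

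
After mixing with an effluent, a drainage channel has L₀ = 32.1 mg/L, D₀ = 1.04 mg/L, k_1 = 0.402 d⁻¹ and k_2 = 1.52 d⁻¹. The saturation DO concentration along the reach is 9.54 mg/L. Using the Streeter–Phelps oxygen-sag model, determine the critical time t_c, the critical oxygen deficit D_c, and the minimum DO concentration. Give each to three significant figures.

t_c ≈ 1.11 d; D_c ≈ 5.44 mg/L; min DO ≈ 4.10 mg/L

t_c = [1/(k_2−k_1)] ln[(k_2/k_1)(1 − D₀(k_2−k_1)/(k_1 L₀))]
= [1/(1.52−0.402)] ln[(1.52/0.402)(1 − 1.04×1.118/(0.402×32.1))]
= (1/1.118) ln[3.781 × 0.9099] = 0.8945 × ln(3.440) = 0.8945 × 1.236 = 1.105 d.
D_c = (k_1/k_2) L₀ e^(−k_1 t_c) = (0.402/1.52) × 32.1 × e^(−0.402×1.105) = 0.2645 × 32.1 × 0.6413 = 5.444 mg/L.
Minimum DO = C_s − D_c = 9.54 − 5.444 = 4.096 mg/L.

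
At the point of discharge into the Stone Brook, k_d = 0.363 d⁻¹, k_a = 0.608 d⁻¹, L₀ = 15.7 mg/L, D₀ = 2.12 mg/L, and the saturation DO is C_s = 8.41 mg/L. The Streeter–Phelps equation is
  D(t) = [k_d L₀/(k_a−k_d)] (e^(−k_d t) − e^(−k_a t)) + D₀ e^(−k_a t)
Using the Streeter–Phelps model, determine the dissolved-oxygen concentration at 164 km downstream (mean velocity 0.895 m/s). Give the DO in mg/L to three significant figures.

Travel time t = x/v = 164 km / (0.895 m/s) = 164000 m / 0.895 m/s = 183200 s = 2.121 d.
k_d L₀/(k_a−k_d) = 0.363×15.7/(0.608−0.363) = 5.699/0.2450 = 23.26 mg/L.
e^(−k_d t) = e^(−0.363×2.121) = 0.4631; e^(−k_a t) = e^(−0.608×2.121) = 0.2754.
D = 23.26 × (0.4631 − 0.2754) + 2.12 × 0.2754 = 4.365 + 0.5839 = 4.949 mg/L.
DO = C_s − D = 8.41 − 4.949 = 3.461 mg/L.

DO ≈ 3.46 mg/L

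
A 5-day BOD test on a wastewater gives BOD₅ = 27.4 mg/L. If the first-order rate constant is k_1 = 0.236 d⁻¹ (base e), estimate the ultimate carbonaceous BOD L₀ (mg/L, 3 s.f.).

BOD₅ = L₀(1 − e^(−5k_1)) ⇒ L₀ = BOD₅ / (1 − e^(−5×0.236))
= 27.4 / (1 − 0.3073) = 27.4 / 0.6927 = 39.55 mg/L.

L₀ ≈ 39.6 mg/L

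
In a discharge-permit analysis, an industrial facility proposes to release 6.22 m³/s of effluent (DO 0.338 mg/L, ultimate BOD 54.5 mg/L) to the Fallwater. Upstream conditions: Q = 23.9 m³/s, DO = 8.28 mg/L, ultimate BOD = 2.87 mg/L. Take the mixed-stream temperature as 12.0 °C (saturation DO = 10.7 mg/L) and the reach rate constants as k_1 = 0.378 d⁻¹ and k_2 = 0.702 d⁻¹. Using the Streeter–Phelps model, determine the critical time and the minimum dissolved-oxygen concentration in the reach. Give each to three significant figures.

Mixed DO = (23.9×8.28 + 6.22×0.338)/(23.9+6.22) = 200.0/30.12 = 6.640 mg/L.
Mixed L₀ = (23.9×2.87 + 6.22×54.5)/(30.12) = 407.6/30.12 = 13.53 mg/L.
Initial deficit D₀ = C_s − DO₀ = 10.7 − 6.640 = 4.060 mg/L.
t_c = (1/0.3240) ln[(0.702/0.378)(1 − 4.060×0.3240/(0.378×13.53))] = 3.086 × ln(1.380) = 0.9930 d.
D_c = (0.378/0.702) × 13.53 × e^(−0.378×0.9930) = 0.5385 × 13.53 × 0.6870 = 5.006 mg/L.
Minimum DO = 10.7 − 5.006 = 5.694 mg/L.

t_c ≈ 0.993 d; minimum DO ≈ 5.69 mg/L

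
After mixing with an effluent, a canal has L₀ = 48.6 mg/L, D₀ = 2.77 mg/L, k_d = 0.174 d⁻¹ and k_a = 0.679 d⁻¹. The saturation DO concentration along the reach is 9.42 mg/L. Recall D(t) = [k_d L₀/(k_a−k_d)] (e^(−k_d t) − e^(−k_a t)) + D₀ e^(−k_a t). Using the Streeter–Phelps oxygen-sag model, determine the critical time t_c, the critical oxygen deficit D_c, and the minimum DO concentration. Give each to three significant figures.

t_c ≈ 2.34 d; D_c ≈ 8.29 mg/L; min DO ≈ 1.13 mg/L

t_c = [1/(k_a−k_d)] ln[(k_a/k_d)(1 − D₀(k_a−k_d)/(k_d L₀))]
= [1/(0.679−0.174)] ln[(0.679/0.174)(1 − 2.77×0.5050/(0.174×48.6))]
= (1/0.5050) ln[3.902 × 0.8346] = 1.980 × ln(3.257) = 1.980 × 1.181 = 2.338 d.
D_c = (k_d/k_a) L₀ e^(−k_d t_c) = (0.174/0.679) × 48.6 × e^(−0.174×2.338) = 0.2563 × 48.6 × 0.6658 = 8.291 mg/L.
Minimum DO = C_s − D_c = 9.42 − 8.291 = 1.129 mg/L.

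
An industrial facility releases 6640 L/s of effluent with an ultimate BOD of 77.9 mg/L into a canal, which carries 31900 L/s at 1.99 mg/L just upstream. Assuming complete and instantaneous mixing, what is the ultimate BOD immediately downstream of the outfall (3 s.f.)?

15.1 mg/L

Flow-weighted mixing: C = (Q_r C_r + Q_w C_w)/(Q_r + Q_w)
= (31900×1.99 + 6640×77.9)/(31900 + 6640) = 580700/38540 = 15.07 mg/L.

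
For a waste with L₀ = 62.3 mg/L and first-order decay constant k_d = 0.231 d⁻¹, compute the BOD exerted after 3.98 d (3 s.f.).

y_t = L₀(1 − e^(−k_d t)) = 62.3 × (1 − e^(−0.231×3.98))
= 62.3 × (1 − 0.3988) = 62.3 × 0.6012 = 37.46 mg/L.

y ≈ 37.5 mg/L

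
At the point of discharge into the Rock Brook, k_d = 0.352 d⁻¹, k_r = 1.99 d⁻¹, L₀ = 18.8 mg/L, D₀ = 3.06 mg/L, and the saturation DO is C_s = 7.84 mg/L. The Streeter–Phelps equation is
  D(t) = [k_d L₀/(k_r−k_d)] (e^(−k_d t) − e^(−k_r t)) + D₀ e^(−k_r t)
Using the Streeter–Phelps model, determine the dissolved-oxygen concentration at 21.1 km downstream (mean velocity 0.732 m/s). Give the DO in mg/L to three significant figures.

DO ≈ 4.75 mg/L

Travel time t = x/v = 21.1 km / (0.732 m/s) = 21100 m / 0.732 m/s = 28830 s = 0.3336 d.
k_d L₀/(k_r−k_d) = 0.352×18.8/(1.99−0.352) = 6.618/1.638 = 4.040 mg/L.
e^(−k_d t) = e^(−0.352×0.3336) = 0.8892; e^(−k_r t) = e^(−1.99×0.3336) = 0.5148.
D = 4.040 × (0.8892 − 0.5148) + 3.06 × 0.5148 = 1.512 + 1.575 = 3.088 mg/L.
DO = C_s − D = 7.84 − 3.088 = 4.752 mg/L.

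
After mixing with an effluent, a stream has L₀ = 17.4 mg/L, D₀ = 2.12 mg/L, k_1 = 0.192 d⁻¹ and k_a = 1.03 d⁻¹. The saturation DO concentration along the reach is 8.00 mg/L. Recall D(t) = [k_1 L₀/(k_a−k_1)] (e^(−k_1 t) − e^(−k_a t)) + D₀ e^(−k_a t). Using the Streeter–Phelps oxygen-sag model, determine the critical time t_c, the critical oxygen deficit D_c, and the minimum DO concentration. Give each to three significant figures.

t_c = [1/(k_a−k_1)] ln[(k_a/k_1)(1 − D₀(k_a−k_1)/(k_1 L₀))]
= [1/(1.03−0.192)] ln[(1.03/0.192)(1 − 2.12×0.8380/(0.192×17.4))]
= (1/0.8380) ln[5.365 × 0.4682] = 1.193 × ln(2.512) = 1.193 × 0.9210 = 1.099 d.
D_c = (k_1/k_a) L₀ e^(−k_1 t_c) = (0.192/1.03) × 17.4 × e^(−0.192×1.099) = 0.1864 × 17.4 × 0.8098 = 2.626 mg/L.
Minimum DO = C_s − D_c = 8.00 − 2.626 = 5.374 mg/L.

t_c ≈ 1.10 d; D_c ≈ 2.63 mg/L; min DO ≈ 5.37 mg/L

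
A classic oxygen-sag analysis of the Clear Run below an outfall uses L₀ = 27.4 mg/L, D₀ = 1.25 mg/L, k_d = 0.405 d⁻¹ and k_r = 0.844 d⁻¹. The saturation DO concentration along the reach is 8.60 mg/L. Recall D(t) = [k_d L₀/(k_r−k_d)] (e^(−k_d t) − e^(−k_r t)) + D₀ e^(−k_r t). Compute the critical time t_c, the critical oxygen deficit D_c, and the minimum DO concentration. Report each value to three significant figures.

t_c = [1/(k_r−k_d)] ln[(k_r/k_d)(1 − D₀(k_r−k_d)/(k_d L₀))]
= [1/(0.844−0.405)] ln[(0.844/0.405)(1 − 1.25×0.4390/(0.405×27.4))]
= (1/0.4390) ln[2.084 × 0.9505] = 2.278 × ln(1.981) = 2.278 × 0.6836 = 1.557 d.
L(t_c) = L₀ e^(−k_d t_c) = 27.4 × 0.5323 = 14.58 mg/L, and at the critical point k_r D_c = k_d L, so D_c = (0.405/0.844) × 14.58 = 6.998 mg/L.
Minimum DO = C_s − D_c = 8.60 − 6.998 = 1.602 mg/L.

t_c ≈ 1.56 d; D_c ≈ 7.00 mg/L; min DO ≈ 1.60 mg/L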